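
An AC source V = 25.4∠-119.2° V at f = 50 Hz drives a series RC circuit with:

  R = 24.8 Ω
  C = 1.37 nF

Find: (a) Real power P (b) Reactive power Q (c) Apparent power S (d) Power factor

Step 1 — Angular frequency: ω = 2π·f = 2π·50 = 314.2 rad/s.
Step 2 — Component impedances:
  R: Z = R = 24.8 Ω
  C: Z = 1/(jωC) = -j/(ω·C) = 0 - j2.323e+06 Ω
Step 3 — Series combination: Z_total = R + C = 24.8 - j2.323e+06 Ω = 2.323e+06∠-90.0° Ω.
Step 4 — Source phasor: V = 25.4∠-119.2° V = -12.39 - j22.17 V.
Step 5 — Current: I = V / Z = 9.543e-06 - j5.333e-06 A = 1.093e-05∠-29.2° A.
Step 6 — Complex power: S = V·I* = 2.964e-09 - j0.0002777 VA.
Step 7 — Real power: P = Re(S) = 2.964e-09 W.
Step 8 — Reactive power: Q = Im(S) = -0.0002777 VAR.
Step 9 — Apparent power: |S| = 0.0002777 VA.
Step 10 — Power factor: PF = P/|S| = 1.067e-05 (leading).

(a) P = 2.964e-09 W  (b) Q = -0.0002777 VAR  (c) S = 0.0002777 VA  (d) PF = 1.067e-05 (leading)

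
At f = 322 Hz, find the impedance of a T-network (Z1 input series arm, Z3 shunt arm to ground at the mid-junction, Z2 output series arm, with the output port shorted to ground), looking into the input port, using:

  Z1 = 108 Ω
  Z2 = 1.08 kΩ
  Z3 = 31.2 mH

Step 1 — Angular frequency: ω = 2π·f = 2π·322 = 2023 rad/s.
Step 2 — Component impedances:
  Z1: Z = R = 108 Ω
  Z2: Z = R = 1080 Ω
  Z3: Z = jωL = j·2023·0.0312 = 0 + j63.12 Ω
Step 3 — With the output port shorted to ground, the output series arm Z2 runs from the junction to ground; the shunt arm Z3 also runs from the junction to ground. They appear in parallel: Z3 || Z2 = 3.677 + j62.91 Ω.
Step 4 — Series with input arm Z1: Z_in = Z1 + (Z3 || Z2) = 111.7 + j62.91 Ω = 128.2∠29.4° Ω.

Z = 111.7 + j62.91 Ω = 128.2∠29.4° Ω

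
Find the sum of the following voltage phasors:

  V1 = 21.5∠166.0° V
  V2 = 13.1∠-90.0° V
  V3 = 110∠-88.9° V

Step 1 — Convert each phasor to rectangular form:
  V1 = 21.5·(cos(166.0°) + j·sin(166.0°)) = -20.86 + j5.201 V
  V2 = 13.1·(cos(-90.0°) + j·sin(-90.0°)) = 0 - j13.1 V
  V3 = 110·(cos(-88.9°) + j·sin(-88.9°)) = 2.112 - j110 V
Step 2 — Sum components: V_total = -18.75 - j117.9 V.
Step 3 — Convert to polar: |V_total| = 119.4 V, ∠V_total = -99.0°.

V_total = 119.4∠-99.0° V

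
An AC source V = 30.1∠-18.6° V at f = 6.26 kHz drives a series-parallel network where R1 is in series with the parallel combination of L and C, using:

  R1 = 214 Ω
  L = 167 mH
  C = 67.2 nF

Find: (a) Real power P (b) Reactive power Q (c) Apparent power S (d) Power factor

Step 1 — Angular frequency: ω = 2π·f = 2π·6260 = 3.933e+04 rad/s.
Step 2 — Component impedances:
  R1: Z = R = 214 Ω
  L: Z = jωL = j·3.933e+04·0.167 = 0 + j6569 Ω
  C: Z = 1/(jωC) = -j/(ω·C) = 0 - j378.3 Ω
Step 3 — Parallel branch: L || C = 1/(1/L + 1/C) = 0 - j401.5 Ω.
Step 4 — Series with R1: Z_total = R1 + (L || C) = 214 - j401.5 Ω = 454.9∠-61.9° Ω.
Step 5 — Source phasor: V = 30.1∠-18.6° V = 28.53 - j9.601 V.
Step 6 — Current: I = V / Z = 0.04812 + j0.04541 A = 0.06616∠43.3° A.
Step 7 — Complex power: S = V·I* = 0.9368 - j1.757 VA.
Step 8 — Real power: P = Re(S) = 0.9368 W.
Step 9 — Reactive power: Q = Im(S) = -1.757 VAR.
Step 10 — Apparent power: |S| = 1.992 VA.
Step 11 — Power factor: PF = P/|S| = 0.4704 (leading).

(a) P = 0.9368 W  (b) Q = -1.757 VAR  (c) S = 1.992 VA  (d) PF = 0.4704 (leading)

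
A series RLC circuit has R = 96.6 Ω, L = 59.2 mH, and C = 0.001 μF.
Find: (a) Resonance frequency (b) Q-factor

Step 1 — Resonance condition Im(Z)=0 gives ω₀ = 1/√(LC).
Step 2 — ω₀ = 1/√(0.0592·1e-09) = 1.3e+05 rad/s.
Step 3 — f₀ = ω₀/(2π) = 2.069e+04 Hz.
Step 4 — Series Q: Q = ω₀L/R = 1.3e+05·0.0592/96.6 = 79.65.

(a) f₀ = 2.069e+04 Hz  (b) Q = 79.65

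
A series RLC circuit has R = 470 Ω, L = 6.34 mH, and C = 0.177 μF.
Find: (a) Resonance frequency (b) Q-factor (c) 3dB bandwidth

Step 1 — Resonance: ω₀ = 1/√(LC) = 1/√(0.00634·1.77e-07) = 2.985e+04 rad/s.
Step 2 — f₀ = ω₀/(2π) = 4751 Hz.
Step 3 — Series Q: Q = ω₀L/R = 2.985e+04·0.00634/470 = 0.4027.
Step 4 — Bandwidth: Δω = ω₀/Q = 7.413e+04 rad/s; BW = Δω/(2π) = 1.18e+04 Hz.

(a) f₀ = 4751 Hz  (b) Q = 0.4027  (c) BW = 1.18e+04 Hz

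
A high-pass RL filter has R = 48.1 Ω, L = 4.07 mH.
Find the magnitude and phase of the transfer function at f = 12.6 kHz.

Step 1 — Angular frequency: ω = 2π·1.26e+04 = 7.917e+04 rad/s.
Step 2 — Transfer function: H(jω) = jωL/(R + jωL).
Step 3 — Numerator jωL = j·322.2; denominator R + jωL = 48.1 + j322.2.
Step 4 — H = 0.9782 + j0.146.
Step 5 — Magnitude: |H| = 0.989 (-0.1 dB); phase: φ = 8.5°.

|H| = 0.989 (-0.1 dB), φ = 8.5°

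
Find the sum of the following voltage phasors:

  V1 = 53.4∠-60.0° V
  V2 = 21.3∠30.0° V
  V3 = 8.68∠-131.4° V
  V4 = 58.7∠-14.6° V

Step 1 — Convert each phasor to rectangular form:
  V1 = 53.4·(cos(-60.0°) + j·sin(-60.0°)) = 26.7 - j46.25 V
  V2 = 21.3·(cos(30.0°) + j·sin(30.0°)) = 18.45 + j10.65 V
  V3 = 8.68·(cos(-131.4°) + j·sin(-131.4°)) = -5.74 - j6.511 V
  V4 = 58.7·(cos(-14.6°) + j·sin(-14.6°)) = 56.8 - j14.8 V
Step 2 — Sum components: V_total = 96.21 - j56.9 V.
Step 3 — Convert to polar: |V_total| = 111.8 V, ∠V_total = -30.6°.

V_total = 111.8∠-30.6° V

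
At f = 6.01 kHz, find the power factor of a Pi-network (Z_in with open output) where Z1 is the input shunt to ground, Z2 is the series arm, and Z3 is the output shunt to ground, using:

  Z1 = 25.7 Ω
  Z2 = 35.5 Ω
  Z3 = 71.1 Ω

Step 1 — Angular frequency: ω = 2π·f = 2π·6010 = 3.776e+04 rad/s.
Step 2 — Component impedances:
  Z1: Z = R = 25.7 Ω
  Z2: Z = R = 35.5 Ω
  Z3: Z = R = 71.1 Ω
Step 3 — With open output, the series arm Z2 and the output shunt Z3 appear in series to ground: Z2 + Z3 = 106.6 Ω.
Step 4 — Parallel with input shunt Z1: Z_in = Z1 || (Z2 + Z3) = 20.71 Ω = 20.71∠0.0° Ω.
Step 5 — Power factor: PF = cos(φ) = Re(Z)/|Z| = 20.71/20.71 = 1.
Step 6 — Type: Im(Z) = 0 ⇒ unity (phase φ = 0.0°).

PF = 1 (unity, φ = 0.0°)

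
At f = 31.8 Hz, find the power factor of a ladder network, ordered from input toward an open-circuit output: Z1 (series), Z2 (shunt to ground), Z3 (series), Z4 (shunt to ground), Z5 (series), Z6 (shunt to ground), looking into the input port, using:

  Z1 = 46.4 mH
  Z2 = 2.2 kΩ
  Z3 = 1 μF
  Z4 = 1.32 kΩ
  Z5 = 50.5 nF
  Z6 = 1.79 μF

Step 1 — Angular frequency: ω = 2π·f = 2π·31.8 = 199.8 rad/s.
Step 2 — Component impedances:
  Z1: Z = jωL = j·199.8·0.0464 = 0 + j9.271 Ω
  Z2: Z = R = 2200 Ω
  Z3: Z = 1/(jωC) = -j/(ω·C) = 0 - j5005 Ω
  Z4: Z = R = 1320 Ω
  Z5: Z = 1/(jωC) = -j/(ω·C) = 0 - j9.911e+04 Ω
  Z6: Z = 1/(jωC) = -j/(ω·C) = 0 - j2796 Ω
Step 3 — Ladder network (open output): work backward from the far end, alternating series and parallel combinations. Z_in = 1747 - j637 Ω = 1860∠-20.0° Ω.
Step 4 — Power factor: PF = cos(φ) = Re(Z)/|Z| = 1747/1859.5 = 0.9395.
Step 5 — Type: Im(Z) = -637 ⇒ leading (phase φ = -20.0°).

PF = 0.9395 (leading, φ = -20.0°)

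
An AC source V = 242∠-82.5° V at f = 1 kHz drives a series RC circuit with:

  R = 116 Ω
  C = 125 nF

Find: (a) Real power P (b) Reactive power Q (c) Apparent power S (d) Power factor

Step 1 — Angular frequency: ω = 2π·f = 2π·1000 = 6283 rad/s.
Step 2 — Component impedances:
  R: Z = R = 116 Ω
  C: Z = 1/(jωC) = -j/(ω·C) = 0 - j1273 Ω
Step 3 — Series combination: Z_total = R + C = 116 - j1273 Ω = 1279∠-84.8° Ω.
Step 4 — Source phasor: V = 242∠-82.5° V = 31.59 - j239.9 V.
Step 5 — Current: I = V / Z = 0.1891 + j0.007578 A = 0.1893∠2.3° A.
Step 6 — Complex power: S = V·I* = 4.156 - j45.62 VA.
Step 7 — Real power: P = Re(S) = 4.156 W.
Step 8 — Reactive power: Q = Im(S) = -45.62 VAR.
Step 9 — Apparent power: |S| = 45.81 VA.
Step 10 — Power factor: PF = P/|S| = 0.09073 (leading).

(a) P = 4.156 W  (b) Q = -45.62 VAR  (c) S = 45.81 VA  (d) PF = 0.09073 (leading)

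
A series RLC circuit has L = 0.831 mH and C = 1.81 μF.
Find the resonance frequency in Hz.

Step 1 — Resonance condition Im(Z)=0 gives ω₀ = 1/√(LC).
Step 2 — ω₀ = 1/√(0.000831·1.81e-06) = 2.578e+04 rad/s.
Step 3 — f₀ = ω₀/(2π) = 4104 Hz.

f₀ = 4104 Hz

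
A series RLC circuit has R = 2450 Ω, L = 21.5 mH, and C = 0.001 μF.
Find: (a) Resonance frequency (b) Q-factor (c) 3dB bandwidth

Step 1 — Resonance: ω₀ = 1/√(LC) = 1/√(0.0215·1e-09) = 2.157e+05 rad/s.
Step 2 — f₀ = ω₀/(2π) = 3.432e+04 Hz.
Step 3 — Series Q: Q = ω₀L/R = 2.157e+05·0.0215/2450 = 1.893.
Step 4 — Bandwidth: Δω = ω₀/Q = 1.14e+05 rad/s; BW = Δω/(2π) = 1.814e+04 Hz.

(a) f₀ = 3.432e+04 Hz  (b) Q = 1.893  (c) BW = 1.814e+04 Hz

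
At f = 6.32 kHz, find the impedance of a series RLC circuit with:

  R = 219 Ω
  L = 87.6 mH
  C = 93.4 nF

Step 1 — Angular frequency: ω = 2π·f = 2π·6320 = 3.971e+04 rad/s.
Step 2 — Component impedances:
  R: Z = R = 219 Ω
  L: Z = jωL = j·3.971e+04·0.0876 = 0 + j3479 Ω
  C: Z = 1/(jωC) = -j/(ω·C) = 0 - j269.6 Ω
Step 3 — Series combination: Z_total = R + L + C = 219 + j3209 Ω = 3216∠86.1° Ω.

Z = 219 + j3209 Ω = 3216∠86.1° Ω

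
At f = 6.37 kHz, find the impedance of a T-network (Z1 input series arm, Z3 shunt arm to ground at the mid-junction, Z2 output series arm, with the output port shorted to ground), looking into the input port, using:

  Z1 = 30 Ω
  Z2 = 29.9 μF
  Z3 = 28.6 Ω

Step 1 — Angular frequency: ω = 2π·f = 2π·6370 = 4.002e+04 rad/s.
Step 2 — Component impedances:
  Z1: Z = R = 30 Ω
  Z2: Z = 1/(jωC) = -j/(ω·C) = 0 - j0.8356 Ω
  Z3: Z = R = 28.6 Ω
Step 3 — With the output port shorted to ground, the output series arm Z2 runs from the junction to ground; the shunt arm Z3 also runs from the junction to ground. They appear in parallel: Z3 || Z2 = 0.02439 - j0.8349 Ω.
Step 4 — Series with input arm Z1: Z_in = Z1 + (Z3 || Z2) = 30.02 - j0.8349 Ω = 30.04∠-1.6° Ω.

Z = 30.02 - j0.8349 Ω = 30.04∠-1.6° Ω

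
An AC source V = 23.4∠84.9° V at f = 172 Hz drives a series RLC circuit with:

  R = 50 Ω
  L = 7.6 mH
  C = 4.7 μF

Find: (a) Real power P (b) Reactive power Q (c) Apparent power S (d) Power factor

Step 1 — Angular frequency: ω = 2π·f = 2π·172 = 1081 rad/s.
Step 2 — Component impedances:
  R: Z = R = 50 Ω
  L: Z = jωL = j·1081·0.0076 = 0 + j8.213 Ω
  C: Z = 1/(jωC) = -j/(ω·C) = 0 - j196.9 Ω
Step 3 — Series combination: Z_total = R + L + C = 50 - j188.7 Ω = 195.2∠-75.2° Ω.
Step 4 — Source phasor: V = 23.4∠84.9° V = 2.08 + j23.31 V.
Step 5 — Current: I = V / Z = -0.1127 + j0.04089 A = 0.1199∠160.1° A.
Step 6 — Complex power: S = V·I* = 0.7187 - j2.712 VA.
Step 7 — Real power: P = Re(S) = 0.7187 W.
Step 8 — Reactive power: Q = Im(S) = -2.712 VAR.
Step 9 — Apparent power: |S| = 2.805 VA.
Step 10 — Power factor: PF = P/|S| = 0.2562 (leading).

(a) P = 0.7187 W  (b) Q = -2.712 VAR  (c) S = 2.805 VA  (d) PF = 0.2562 (leading)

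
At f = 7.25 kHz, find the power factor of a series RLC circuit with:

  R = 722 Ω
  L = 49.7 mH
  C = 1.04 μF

Step 1 — Angular frequency: ω = 2π·f = 2π·7250 = 4.555e+04 rad/s.
Step 2 — Component impedances:
  R: Z = R = 722 Ω
  L: Z = jωL = j·4.555e+04·0.0497 = 0 + j2264 Ω
  C: Z = 1/(jωC) = -j/(ω·C) = 0 - j21.11 Ω
Step 3 — Series combination: Z_total = R + L + C = 722 + j2243 Ω = 2356∠72.2° Ω.
Step 4 — Power factor: PF = cos(φ) = Re(Z)/|Z| = 722/2356.2 = 0.3064.
Step 5 — Type: Im(Z) = 2243 ⇒ lagging (phase φ = 72.2°).

PF = 0.3064 (lagging, φ = 72.2°)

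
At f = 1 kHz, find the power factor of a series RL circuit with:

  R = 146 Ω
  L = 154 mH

Step 1 — Angular frequency: ω = 2π·f = 2π·1000 = 6283 rad/s.
Step 2 — Component impedances:
  R: Z = R = 146 Ω
  L: Z = jωL = j·6283·0.154 = 0 + j967.6 Ω
Step 3 — Series combination: Z_total = R + L = 146 + j967.6 Ω = 978.6∠81.4° Ω.
Step 4 — Power factor: PF = cos(φ) = Re(Z)/|Z| = 146/978.6 = 0.1492.
Step 5 — Type: Im(Z) = 967.6 ⇒ lagging (phase φ = 81.4°).

PF = 0.1492 (lagging, φ = 81.4°)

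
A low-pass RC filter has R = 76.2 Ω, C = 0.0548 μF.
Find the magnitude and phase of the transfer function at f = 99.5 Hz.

Step 1 — Angular frequency: ω = 2π·99.5 = 625.2 rad/s.
Step 2 — Transfer function: H(jω) = 1/(1 + jωRC).
Step 3 — Denominator: 1 + jωRC = 1 + j·625.2·76.2·5.48e-08 = 1 + j0.002611.
Step 4 — H = 1 - j0.002611.
Step 5 — Magnitude: |H| = 1 (-0.0 dB); phase: φ = -0.1°.

|H| = 1 (-0.0 dB), φ = -0.1°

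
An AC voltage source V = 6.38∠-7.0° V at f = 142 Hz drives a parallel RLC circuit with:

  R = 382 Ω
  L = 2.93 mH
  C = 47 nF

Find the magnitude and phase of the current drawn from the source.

Step 1 — Angular frequency: ω = 2π·f = 2π·142 = 892.2 rad/s.
Step 2 — Component impedances:
  R: Z = R = 382 Ω
  L: Z = jωL = j·892.2·0.00293 = 0 + j2.614 Ω
  C: Z = 1/(jωC) = -j/(ω·C) = 0 - j2.385e+04 Ω
Step 3 — Parallel combination: 1/Z_total = 1/R + 1/L + 1/C; Z_total = 0.01789 + j2.614 Ω = 2.614∠89.6° Ω.
Step 4 — Source phasor: V = 6.38∠-7.0° V = 6.332 - j0.7775 V.
Step 5 — Ohm's law: I = V / Z_total = (6.332 - j0.7775) / (0.01789 + j2.614) = -0.2808 - j2.424 A.
Step 6 — Convert to polar: |I| = 2.44 A, ∠I = -96.6°.

I = 2.44∠-96.6° A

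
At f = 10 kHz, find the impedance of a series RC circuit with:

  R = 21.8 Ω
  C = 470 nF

Step 1 — Angular frequency: ω = 2π·f = 2π·1e+04 = 6.283e+04 rad/s.
Step 2 — Component impedances:
  R: Z = R = 21.8 Ω
  C: Z = 1/(jωC) = -j/(ω·C) = 0 - j33.86 Ω
Step 3 — Series combination: Z_total = R + C = 21.8 - j33.86 Ω = 40.27∠-57.2° Ω.

Z = 21.8 - j33.86 Ω = 40.27∠-57.2° Ω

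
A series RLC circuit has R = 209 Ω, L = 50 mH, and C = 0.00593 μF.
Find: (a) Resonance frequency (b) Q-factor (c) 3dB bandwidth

Step 1 — Resonance: ω₀ = 1/√(LC) = 1/√(0.05·5.93e-09) = 5.807e+04 rad/s.
Step 2 — f₀ = ω₀/(2π) = 9243 Hz.
Step 3 — Series Q: Q = ω₀L/R = 5.807e+04·0.05/209 = 13.89.
Step 4 — Bandwidth: Δω = ω₀/Q = 4180 rad/s; BW = Δω/(2π) = 665.3 Hz.

(a) f₀ = 9243 Hz  (b) Q = 13.89  (c) BW = 665.3 Hz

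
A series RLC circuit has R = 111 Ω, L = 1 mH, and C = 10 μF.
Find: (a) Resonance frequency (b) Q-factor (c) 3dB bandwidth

Step 1 — Resonance: ω₀ = 1/√(LC) = 1/√(0.001·1e-05) = 1e+04 rad/s.
Step 2 — f₀ = ω₀/(2π) = 1592 Hz.
Step 3 — Series Q: Q = ω₀L/R = 1e+04·0.001/111 = 0.09009.
Step 4 — Bandwidth: Δω = ω₀/Q = 1.11e+05 rad/s; BW = Δω/(2π) = 1.767e+04 Hz.

(a) f₀ = 1592 Hz  (b) Q = 0.09009  (c) BW = 1.767e+04 Hz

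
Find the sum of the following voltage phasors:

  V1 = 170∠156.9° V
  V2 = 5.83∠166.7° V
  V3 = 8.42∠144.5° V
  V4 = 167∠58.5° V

Step 1 — Convert each phasor to rectangular form:
  V1 = 170·(cos(156.9°) + j·sin(156.9°)) = -156.4 + j66.7 V
  V2 = 5.83·(cos(166.7°) + j·sin(166.7°)) = -5.674 + j1.341 V
  V3 = 8.42·(cos(144.5°) + j·sin(144.5°)) = -6.855 + j4.89 V
  V4 = 167·(cos(58.5°) + j·sin(58.5°)) = 87.26 + j142.4 V
Step 2 — Sum components: V_total = -81.64 + j215.3 V.
Step 3 — Convert to polar: |V_total| = 230.3 V, ∠V_total = 110.8°.

V_total = 230.3∠110.8° V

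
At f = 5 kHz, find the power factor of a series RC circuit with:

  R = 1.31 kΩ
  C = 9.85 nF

Step 1 — Angular frequency: ω = 2π·f = 2π·5000 = 3.142e+04 rad/s.
Step 2 — Component impedances:
  R: Z = R = 1310 Ω
  C: Z = 1/(jωC) = -j/(ω·C) = 0 - j3232 Ω
Step 3 — Series combination: Z_total = R + C = 1310 - j3232 Ω = 3487∠-67.9° Ω.
Step 4 — Power factor: PF = cos(φ) = Re(Z)/|Z| = 1310/3487 = 0.3757.
Step 5 — Type: Im(Z) = -3232 ⇒ leading (phase φ = -67.9°).

PF = 0.3757 (leading, φ = -67.9°)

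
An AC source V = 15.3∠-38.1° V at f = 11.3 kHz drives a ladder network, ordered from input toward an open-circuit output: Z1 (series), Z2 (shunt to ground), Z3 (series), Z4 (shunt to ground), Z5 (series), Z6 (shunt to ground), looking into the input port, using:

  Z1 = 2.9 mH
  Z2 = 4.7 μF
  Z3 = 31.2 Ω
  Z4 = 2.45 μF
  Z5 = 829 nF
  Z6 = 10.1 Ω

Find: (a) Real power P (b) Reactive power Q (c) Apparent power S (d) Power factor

Step 1 — Angular frequency: ω = 2π·f = 2π·1.13e+04 = 7.1e+04 rad/s.
Step 2 — Component impedances:
  Z1: Z = jωL = j·7.1e+04·0.0029 = 0 + j205.9 Ω
  Z2: Z = 1/(jωC) = -j/(ω·C) = 0 - j2.997 Ω
  Z3: Z = R = 31.2 Ω
  Z4: Z = 1/(jωC) = -j/(ω·C) = 0 - j5.749 Ω
  Z5: Z = 1/(jωC) = -j/(ω·C) = 0 - j16.99 Ω
  Z6: Z = R = 10.1 Ω
Step 3 — Ladder network (open output): work backward from the far end, alternating series and parallel combinations. Z_in = 0.2679 + j203 Ω = 203∠89.9° Ω.
Step 4 — Source phasor: V = 15.3∠-38.1° V = 12.04 - j9.441 V.
Step 5 — Current: I = V / Z = -0.04643 - j0.05938 A = 0.07538∠-128.0° A.
Step 6 — Complex power: S = V·I* = 0.001522 + j1.153 VA.
Step 7 — Real power: P = Re(S) = 0.001522 W.
Step 8 — Reactive power: Q = Im(S) = 1.153 VAR.
Step 9 — Apparent power: |S| = 1.153 VA.
Step 10 — Power factor: PF = P/|S| = 0.00132 (lagging).

(a) P = 0.001522 W  (b) Q = 1.153 VAR  (c) S = 1.153 VA  (d) PF = 0.00132 (lagging)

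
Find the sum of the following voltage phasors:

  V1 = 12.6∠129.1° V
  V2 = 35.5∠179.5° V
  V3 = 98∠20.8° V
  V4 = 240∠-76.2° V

Step 1 — Convert each phasor to rectangular form:
  V1 = 12.6·(cos(129.1°) + j·sin(129.1°)) = -7.947 + j9.778 V
  V2 = 35.5·(cos(179.5°) + j·sin(179.5°)) = -35.5 + j0.3098 V
  V3 = 98·(cos(20.8°) + j·sin(20.8°)) = 91.61 + j34.8 V
  V4 = 240·(cos(-76.2°) + j·sin(-76.2°)) = 57.25 - j233.1 V
Step 2 — Sum components: V_total = 105.4 - j188.2 V.
Step 3 — Convert to polar: |V_total| = 215.7 V, ∠V_total = -60.7°.

V_total = 215.7∠-60.7° V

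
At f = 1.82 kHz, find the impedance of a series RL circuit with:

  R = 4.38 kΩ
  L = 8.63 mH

Step 1 — Angular frequency: ω = 2π·f = 2π·1820 = 1.144e+04 rad/s.
Step 2 — Component impedances:
  R: Z = R = 4380 Ω
  L: Z = jωL = j·1.144e+04·0.00863 = 0 + j98.69 Ω
Step 3 — Series combination: Z_total = R + L = 4380 + j98.69 Ω = 4381∠1.3° Ω.

Z = 4380 + j98.69 Ω = 4381∠1.3° Ω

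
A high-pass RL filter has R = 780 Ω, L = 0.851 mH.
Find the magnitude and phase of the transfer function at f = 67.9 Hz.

Step 1 — Angular frequency: ω = 2π·67.9 = 426.6 rad/s.
Step 2 — Transfer function: H(jω) = jωL/(R + jωL).
Step 3 — Numerator jωL = j·0.3631; denominator R + jωL = 780 + j0.3631.
Step 4 — H = 2.167e-07 + j0.0004655.
Step 5 — Magnitude: |H| = 0.0004655 (-66.6 dB); phase: φ = 90.0°.

|H| = 0.0004655 (-66.6 dB), φ = 90.0°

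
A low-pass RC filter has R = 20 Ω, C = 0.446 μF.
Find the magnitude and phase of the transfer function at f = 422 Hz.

Step 1 — Angular frequency: ω = 2π·422 = 2652 rad/s.
Step 2 — Transfer function: H(jω) = 1/(1 + jωRC).
Step 3 — Denominator: 1 + jωRC = 1 + j·2652·20·4.46e-07 = 1 + j0.02365.
Step 4 — H = 0.9994 - j0.02364.
Step 5 — Magnitude: |H| = 0.9997 (-0.0 dB); phase: φ = -1.4°.

|H| = 0.9997 (-0.0 dB), φ = -1.4°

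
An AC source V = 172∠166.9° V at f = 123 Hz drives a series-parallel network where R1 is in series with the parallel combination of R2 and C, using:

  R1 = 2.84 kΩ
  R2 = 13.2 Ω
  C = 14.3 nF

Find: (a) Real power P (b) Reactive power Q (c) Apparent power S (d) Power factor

Step 1 — Angular frequency: ω = 2π·f = 2π·123 = 772.8 rad/s.
Step 2 — Component impedances:
  R1: Z = R = 2840 Ω
  R2: Z = R = 13.2 Ω
  C: Z = 1/(jωC) = -j/(ω·C) = 0 - j9.049e+04 Ω
Step 3 — Parallel branch: R2 || C = 1/(1/R2 + 1/C) = 13.2 - j0.001926 Ω.
Step 4 — Series with R1: Z_total = R1 + (R2 || C) = 2853 - j0.001926 Ω = 2853∠-0.0° Ω.
Step 5 — Source phasor: V = 172∠166.9° V = -167.5 + j38.98 V.
Step 6 — Current: I = V / Z = -0.05871 + j0.01366 A = 0.06028∠166.9° A.
Step 7 — Complex power: S = V·I* = 10.37 - j6.998e-06 VA.
Step 8 — Real power: P = Re(S) = 10.37 W.
Step 9 — Reactive power: Q = Im(S) = -6.998e-06 VAR.
Step 10 — Apparent power: |S| = 10.37 VA.
Step 11 — Power factor: PF = P/|S| = 1 (leading).

(a) P = 10.37 W  (b) Q = -6.998e-06 VAR  (c) S = 10.37 VA  (d) PF = 1 (leading)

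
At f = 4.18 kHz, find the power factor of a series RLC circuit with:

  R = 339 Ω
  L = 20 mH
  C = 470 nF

Step 1 — Angular frequency: ω = 2π·f = 2π·4180 = 2.626e+04 rad/s.
Step 2 — Component impedances:
  R: Z = R = 339 Ω
  L: Z = jωL = j·2.626e+04·0.02 = 0 + j525.3 Ω
  C: Z = 1/(jωC) = -j/(ω·C) = 0 - j81.01 Ω
Step 3 — Series combination: Z_total = R + L + C = 339 + j444.3 Ω = 558.8∠52.7° Ω.
Step 4 — Power factor: PF = cos(φ) = Re(Z)/|Z| = 339/558.83 = 0.6066.
Step 5 — Type: Im(Z) = 444.3 ⇒ lagging (phase φ = 52.7°).

PF = 0.6066 (lagging, φ = 52.7°)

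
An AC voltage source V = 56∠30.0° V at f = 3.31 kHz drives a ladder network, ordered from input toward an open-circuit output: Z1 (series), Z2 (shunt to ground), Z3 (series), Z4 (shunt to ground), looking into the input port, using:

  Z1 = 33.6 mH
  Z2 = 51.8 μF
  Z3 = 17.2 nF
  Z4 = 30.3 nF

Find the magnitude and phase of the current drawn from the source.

Step 1 — Angular frequency: ω = 2π·f = 2π·3310 = 2.08e+04 rad/s.
Step 2 — Component impedances:
  Z1: Z = jωL = j·2.08e+04·0.0336 = 0 + j698.8 Ω
  Z2: Z = 1/(jωC) = -j/(ω·C) = 0 - j0.9282 Ω
  Z3: Z = 1/(jωC) = -j/(ω·C) = 0 - j2796 Ω
  Z4: Z = 1/(jωC) = -j/(ω·C) = 0 - j1587 Ω
Step 3 — Ladder network (open output): work backward from the far end, alternating series and parallel combinations. Z_in = 0 + j697.9 Ω = 697.9∠90.0° Ω.
Step 4 — Source phasor: V = 56∠30.0° V = 48.5 + j28 V.
Step 5 — Ohm's law: I = V / Z_total = (48.5 + j28) / (0 + j697.9) = 0.04012 - j0.06949 A.
Step 6 — Convert to polar: |I| = 0.08025 A, ∠I = -60.0°.

I = 0.08025∠-60.0° A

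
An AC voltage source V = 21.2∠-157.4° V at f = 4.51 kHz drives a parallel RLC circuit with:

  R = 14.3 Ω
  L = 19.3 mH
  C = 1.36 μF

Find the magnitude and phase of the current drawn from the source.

Step 1 — Angular frequency: ω = 2π·f = 2π·4510 = 2.834e+04 rad/s.
Step 2 — Component impedances:
  R: Z = R = 14.3 Ω
  L: Z = jωL = j·2.834e+04·0.0193 = 0 + j546.9 Ω
  C: Z = 1/(jωC) = -j/(ω·C) = 0 - j25.95 Ω
Step 3 — Parallel combination: 1/Z_total = 1/R + 1/L + 1/C; Z_total = 11.21 - j5.885 Ω = 12.66∠-27.7° Ω.
Step 4 — Source phasor: V = 21.2∠-157.4° V = -19.57 - j8.147 V.
Step 5 — Ohm's law: I = V / Z_total = (-19.57 - j8.147) / (11.21 - j5.885) = -1.07 - j1.288 A.
Step 6 — Convert to polar: |I| = 1.674 A, ∠I = -129.7°.

I = 1.674∠-129.7° A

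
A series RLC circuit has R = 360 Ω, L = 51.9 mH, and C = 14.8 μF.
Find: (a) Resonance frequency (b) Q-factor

Step 1 — Resonance condition Im(Z)=0 gives ω₀ = 1/√(LC).
Step 2 — ω₀ = 1/√(0.0519·1.48e-05) = 1141 rad/s.
Step 3 — f₀ = ω₀/(2π) = 181.6 Hz.
Step 4 — Series Q: Q = ω₀L/R = 1141·0.0519/360 = 0.1645.

(a) f₀ = 181.6 Hz  (b) Q = 0.1645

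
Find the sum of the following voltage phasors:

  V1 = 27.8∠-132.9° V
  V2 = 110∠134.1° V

Step 1 — Convert each phasor to rectangular form:
  V1 = 27.8·(cos(-132.9°) + j·sin(-132.9°)) = -18.92 - j20.36 V
  V2 = 110·(cos(134.1°) + j·sin(134.1°)) = -76.55 + j78.99 V
Step 2 — Sum components: V_total = -95.47 + j58.63 V.
Step 3 — Convert to polar: |V_total| = 112 V, ∠V_total = 148.4°.

V_total = 112∠148.4° V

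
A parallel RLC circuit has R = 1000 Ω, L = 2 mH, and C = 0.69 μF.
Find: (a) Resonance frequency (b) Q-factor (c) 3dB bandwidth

Step 1 — Resonance: ω₀ = 1/√(LC) = 1/√(0.002·6.9e-07) = 2.692e+04 rad/s.
Step 2 — f₀ = ω₀/(2π) = 4284 Hz.
Step 3 — Parallel Q: Q = R/(ω₀L) = 1000/(2.692e+04·0.002) = 18.57.
Step 4 — Bandwidth: Δω = ω₀/Q = 1449 rad/s; BW = Δω/(2π) = 230.7 Hz.

(a) f₀ = 4284 Hz  (b) Q = 18.57  (c) BW = 230.7 Hz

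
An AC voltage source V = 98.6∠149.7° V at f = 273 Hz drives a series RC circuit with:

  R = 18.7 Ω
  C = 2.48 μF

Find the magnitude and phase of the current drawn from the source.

Step 1 — Angular frequency: ω = 2π·f = 2π·273 = 1715 rad/s.
Step 2 — Component impedances:
  R: Z = R = 18.7 Ω
  C: Z = 1/(jωC) = -j/(ω·C) = 0 - j235.1 Ω
Step 3 — Series combination: Z_total = R + C = 18.7 - j235.1 Ω = 235.8∠-85.5° Ω.
Step 4 — Source phasor: V = 98.6∠149.7° V = -85.13 + j49.75 V.
Step 5 — Ohm's law: I = V / Z_total = (-85.13 + j49.75) / (18.7 - j235.1) = -0.2389 - j0.3431 A.
Step 6 — Convert to polar: |I| = 0.4181 A, ∠I = -124.8°.

I = 0.4181∠-124.8° A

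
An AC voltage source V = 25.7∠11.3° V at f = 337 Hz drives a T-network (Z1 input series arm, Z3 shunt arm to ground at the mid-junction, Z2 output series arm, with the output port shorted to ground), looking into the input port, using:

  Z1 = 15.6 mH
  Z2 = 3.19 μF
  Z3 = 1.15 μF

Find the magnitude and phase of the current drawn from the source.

Step 1 — Angular frequency: ω = 2π·f = 2π·337 = 2117 rad/s.
Step 2 — Component impedances:
  Z1: Z = jωL = j·2117·0.0156 = 0 + j33.03 Ω
  Z2: Z = 1/(jωC) = -j/(ω·C) = 0 - j148 Ω
  Z3: Z = 1/(jωC) = -j/(ω·C) = 0 - j410.7 Ω
Step 3 — With the output port shorted to ground, the output series arm Z2 runs from the junction to ground; the shunt arm Z3 also runs from the junction to ground. They appear in parallel: Z3 || Z2 = 0 - j108.8 Ω.
Step 4 — Series with input arm Z1: Z_in = Z1 + (Z3 || Z2) = 0 - j75.79 Ω = 75.79∠-90.0° Ω.
Step 5 — Source phasor: V = 25.7∠11.3° V = 25.2 + j5.036 V.
Step 6 — Ohm's law: I = V / Z_total = (25.2 + j5.036) / (0 - j75.79) = -0.06645 + j0.3325 A.
Step 7 — Convert to polar: |I| = 0.3391 A, ∠I = 101.3°.

I = 0.3391∠101.3° A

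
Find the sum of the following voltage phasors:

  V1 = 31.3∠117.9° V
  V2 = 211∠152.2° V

Step 1 — Convert each phasor to rectangular form:
  V1 = 31.3·(cos(117.9°) + j·sin(117.9°)) = -14.65 + j27.66 V
  V2 = 211·(cos(152.2°) + j·sin(152.2°)) = -186.6 + j98.41 V
Step 2 — Sum components: V_total = -201.3 + j126.1 V.
Step 3 — Convert to polar: |V_total| = 237.5 V, ∠V_total = 147.9°.

V_total = 237.5∠147.9° V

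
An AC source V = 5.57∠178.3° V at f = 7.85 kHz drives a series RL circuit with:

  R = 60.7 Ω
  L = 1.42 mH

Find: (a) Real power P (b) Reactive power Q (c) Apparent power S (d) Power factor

Step 1 — Angular frequency: ω = 2π·f = 2π·7850 = 4.932e+04 rad/s.
Step 2 — Component impedances:
  R: Z = R = 60.7 Ω
  L: Z = jωL = j·4.932e+04·0.00142 = 0 + j70.04 Ω
Step 3 — Series combination: Z_total = R + L = 60.7 + j70.04 Ω = 92.68∠49.1° Ω.
Step 4 — Source phasor: V = 5.57∠178.3° V = -5.568 + j0.1652 V.
Step 5 — Current: I = V / Z = -0.038 + j0.04656 A = 0.0601∠129.2° A.
Step 6 — Complex power: S = V·I* = 0.2192 + j0.253 VA.
Step 7 — Real power: P = Re(S) = 0.2192 W.
Step 8 — Reactive power: Q = Im(S) = 0.253 VAR.
Step 9 — Apparent power: |S| = 0.3347 VA.
Step 10 — Power factor: PF = P/|S| = 0.6549 (lagging).

(a) P = 0.2192 W  (b) Q = 0.253 VAR  (c) S = 0.3347 VA  (d) PF = 0.6549 (lagging)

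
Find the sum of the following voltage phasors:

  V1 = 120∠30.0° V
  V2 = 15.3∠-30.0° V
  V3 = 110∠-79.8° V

Step 1 — Convert each phasor to rectangular form:
  V1 = 120·(cos(30.0°) + j·sin(30.0°)) = 103.9 + j60 V
  V2 = 15.3·(cos(-30.0°) + j·sin(-30.0°)) = 13.25 - j7.65 V
  V3 = 110·(cos(-79.8°) + j·sin(-79.8°)) = 19.48 - j108.3 V
Step 2 — Sum components: V_total = 136.7 - j55.91 V.
Step 3 — Convert to polar: |V_total| = 147.6 V, ∠V_total = -22.3°.

V_total = 147.6∠-22.3° V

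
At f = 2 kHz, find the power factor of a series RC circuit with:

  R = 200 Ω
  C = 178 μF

Step 1 — Angular frequency: ω = 2π·f = 2π·2000 = 1.257e+04 rad/s.
Step 2 — Component impedances:
  R: Z = R = 200 Ω
  C: Z = 1/(jωC) = -j/(ω·C) = 0 - j0.4471 Ω
Step 3 — Series combination: Z_total = R + C = 200 - j0.4471 Ω = 200∠-0.1° Ω.
Step 4 — Power factor: PF = cos(φ) = Re(Z)/|Z| = 200/200 = 1.
Step 5 — Type: Im(Z) = -0.4471 ⇒ leading (phase φ = -0.1°).

PF = 1 (leading, φ = -0.1°)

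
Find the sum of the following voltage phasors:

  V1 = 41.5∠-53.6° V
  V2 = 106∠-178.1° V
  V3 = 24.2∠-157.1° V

Step 1 — Convert each phasor to rectangular form:
  V1 = 41.5·(cos(-53.6°) + j·sin(-53.6°)) = 24.63 - j33.4 V
  V2 = 106·(cos(-178.1°) + j·sin(-178.1°)) = -105.9 - j3.514 V
  V3 = 24.2·(cos(-157.1°) + j·sin(-157.1°)) = -22.29 - j9.417 V
Step 2 — Sum components: V_total = -103.6 - j46.33 V.
Step 3 — Convert to polar: |V_total| = 113.5 V, ∠V_total = -155.9°.

V_total = 113.5∠-155.9° V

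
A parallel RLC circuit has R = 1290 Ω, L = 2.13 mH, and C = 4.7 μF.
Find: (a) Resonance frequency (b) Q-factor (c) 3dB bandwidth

Step 1 — Resonance: ω₀ = 1/√(LC) = 1/√(0.00213·4.7e-06) = 9995 rad/s.
Step 2 — f₀ = ω₀/(2π) = 1591 Hz.
Step 3 — Parallel Q: Q = R/(ω₀L) = 1290/(9995·0.00213) = 60.6.
Step 4 — Bandwidth: Δω = ω₀/Q = 164.9 rad/s; BW = Δω/(2π) = 26.25 Hz.

(a) f₀ = 1591 Hz  (b) Q = 60.6  (c) BW = 26.25 Hz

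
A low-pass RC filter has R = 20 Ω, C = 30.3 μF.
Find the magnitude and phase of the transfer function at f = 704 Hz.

Step 1 — Angular frequency: ω = 2π·704 = 4423 rad/s.
Step 2 — Transfer function: H(jω) = 1/(1 + jωRC).
Step 3 — Denominator: 1 + jωRC = 1 + j·4423·20·3.03e-05 = 1 + j2.681.
Step 4 — H = 0.1222 - j0.3275.
Step 5 — Magnitude: |H| = 0.3495 (-9.1 dB); phase: φ = -69.5°.

|H| = 0.3495 (-9.1 dB), φ = -69.5°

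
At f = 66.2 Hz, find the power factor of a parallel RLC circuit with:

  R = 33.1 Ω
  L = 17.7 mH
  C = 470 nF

Step 1 — Angular frequency: ω = 2π·f = 2π·66.2 = 415.9 rad/s.
Step 2 — Component impedances:
  R: Z = R = 33.1 Ω
  L: Z = jωL = j·415.9·0.0177 = 0 + j7.362 Ω
  C: Z = 1/(jωC) = -j/(ω·C) = 0 - j5115 Ω
Step 3 — Parallel combination: 1/Z_total = 1/R + 1/L + 1/C; Z_total = 1.565 + j7.024 Ω = 7.197∠77.4° Ω.
Step 4 — Power factor: PF = cos(φ) = Re(Z)/|Z| = 1.5646/7.1965 = 0.2174.
Step 5 — Type: Im(Z) = 7.024 ⇒ lagging (phase φ = 77.4°).

PF = 0.2174 (lagging, φ = 77.4°)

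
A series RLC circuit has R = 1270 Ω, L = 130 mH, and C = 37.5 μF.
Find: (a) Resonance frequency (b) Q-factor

Step 1 — Resonance condition Im(Z)=0 gives ω₀ = 1/√(LC).
Step 2 — ω₀ = 1/√(0.13·3.75e-05) = 452.9 rad/s.
Step 3 — f₀ = ω₀/(2π) = 72.08 Hz.
Step 4 — Series Q: Q = ω₀L/R = 452.9·0.13/1270 = 0.04636.

(a) f₀ = 72.08 Hz  (b) Q = 0.04636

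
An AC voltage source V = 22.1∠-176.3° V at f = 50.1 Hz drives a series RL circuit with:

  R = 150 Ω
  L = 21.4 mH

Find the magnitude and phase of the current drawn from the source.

Step 1 — Angular frequency: ω = 2π·f = 2π·50.1 = 314.8 rad/s.
Step 2 — Component impedances:
  R: Z = R = 150 Ω
  L: Z = jωL = j·314.8·0.0214 = 0 + j6.736 Ω
Step 3 — Series combination: Z_total = R + L = 150 + j6.736 Ω = 150.2∠2.6° Ω.
Step 4 — Source phasor: V = 22.1∠-176.3° V = -22.05 - j1.426 V.
Step 5 — Ohm's law: I = V / Z_total = (-22.05 - j1.426) / (150 + j6.736) = -0.1472 - j0.002899 A.
Step 6 — Convert to polar: |I| = 0.1472 A, ∠I = -178.9°.

I = 0.1472∠-178.9° A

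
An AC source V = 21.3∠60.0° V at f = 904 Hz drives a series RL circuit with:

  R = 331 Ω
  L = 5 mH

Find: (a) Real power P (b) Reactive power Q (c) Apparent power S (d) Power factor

Step 1 — Angular frequency: ω = 2π·f = 2π·904 = 5680 rad/s.
Step 2 — Component impedances:
  R: Z = R = 331 Ω
  L: Z = jωL = j·5680·0.005 = 0 + j28.4 Ω
Step 3 — Series combination: Z_total = R + L = 331 + j28.4 Ω = 332.2∠4.9° Ω.
Step 4 — Source phasor: V = 21.3∠60.0° V = 10.65 + j18.45 V.
Step 5 — Current: I = V / Z = 0.03669 + j0.05258 A = 0.06411∠55.1° A.
Step 6 — Complex power: S = V·I* = 1.361 + j0.1167 VA.
Step 7 — Real power: P = Re(S) = 1.361 W.
Step 8 — Reactive power: Q = Im(S) = 0.1167 VAR.
Step 9 — Apparent power: |S| = 1.366 VA.
Step 10 — Power factor: PF = P/|S| = 0.9963 (lagging).

(a) P = 1.361 W  (b) Q = 0.1167 VAR  (c) S = 1.366 VA  (d) PF = 0.9963 (lagging)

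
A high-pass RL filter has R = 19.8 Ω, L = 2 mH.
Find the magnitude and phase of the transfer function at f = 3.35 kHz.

Step 1 — Angular frequency: ω = 2π·3350 = 2.105e+04 rad/s.
Step 2 — Transfer function: H(jω) = jωL/(R + jωL).
Step 3 — Numerator jωL = j·42.1; denominator R + jωL = 19.8 + j42.1.
Step 4 — H = 0.8189 + j0.3851.
Step 5 — Magnitude: |H| = 0.9049 (-0.9 dB); phase: φ = 25.2°.

|H| = 0.9049 (-0.9 dB), φ = 25.2°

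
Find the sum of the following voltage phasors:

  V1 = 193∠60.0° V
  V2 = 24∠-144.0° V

Step 1 — Convert each phasor to rectangular form:
  V1 = 193·(cos(60.0°) + j·sin(60.0°)) = 96.5 + j167.1 V
  V2 = 24·(cos(-144.0°) + j·sin(-144.0°)) = -19.42 - j14.11 V
Step 2 — Sum components: V_total = 77.08 + j153 V.
Step 3 — Convert to polar: |V_total| = 171.4 V, ∠V_total = 63.3°.

V_total = 171.4∠63.3° V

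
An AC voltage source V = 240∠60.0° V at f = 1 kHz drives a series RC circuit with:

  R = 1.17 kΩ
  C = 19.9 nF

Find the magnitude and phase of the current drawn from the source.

Step 1 — Angular frequency: ω = 2π·f = 2π·1000 = 6283 rad/s.
Step 2 — Component impedances:
  R: Z = R = 1170 Ω
  C: Z = 1/(jωC) = -j/(ω·C) = 0 - j7998 Ω
Step 3 — Series combination: Z_total = R + C = 1170 - j7998 Ω = 8083∠-81.7° Ω.
Step 4 — Source phasor: V = 240∠60.0° V = 120 + j207.8 V.
Step 5 — Ohm's law: I = V / Z_total = (120 + j207.8) / (1170 - j7998) = -0.02329 + j0.01841 A.
Step 6 — Convert to polar: |I| = 0.02969 A, ∠I = 141.7°.

I = 0.02969∠141.7° A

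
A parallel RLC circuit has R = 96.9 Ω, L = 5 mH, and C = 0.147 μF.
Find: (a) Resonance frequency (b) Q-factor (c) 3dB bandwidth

Step 1 — Resonance: ω₀ = 1/√(LC) = 1/√(0.005·1.47e-07) = 3.689e+04 rad/s.
Step 2 — f₀ = ω₀/(2π) = 5871 Hz.
Step 3 — Parallel Q: Q = R/(ω₀L) = 96.9/(3.689e+04·0.005) = 0.5254.
Step 4 — Bandwidth: Δω = ω₀/Q = 7.02e+04 rad/s; BW = Δω/(2π) = 1.117e+04 Hz.

(a) f₀ = 5871 Hz  (b) Q = 0.5254  (c) BW = 1.117e+04 Hz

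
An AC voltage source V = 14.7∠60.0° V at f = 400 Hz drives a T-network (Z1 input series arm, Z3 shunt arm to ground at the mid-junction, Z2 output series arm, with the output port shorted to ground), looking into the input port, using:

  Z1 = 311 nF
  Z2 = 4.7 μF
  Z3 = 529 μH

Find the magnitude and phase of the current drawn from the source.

Step 1 — Angular frequency: ω = 2π·f = 2π·400 = 2513 rad/s.
Step 2 — Component impedances:
  Z1: Z = 1/(jωC) = -j/(ω·C) = 0 - j1279 Ω
  Z2: Z = 1/(jωC) = -j/(ω·C) = 0 - j84.66 Ω
  Z3: Z = jωL = j·2513·0.000529 = 0 + j1.33 Ω
Step 3 — With the output port shorted to ground, the output series arm Z2 runs from the junction to ground; the shunt arm Z3 also runs from the junction to ground. They appear in parallel: Z3 || Z2 = 0 + j1.351 Ω.
Step 4 — Series with input arm Z1: Z_in = Z1 + (Z3 || Z2) = 0 - j1278 Ω = 1278∠-90.0° Ω.
Step 5 — Source phasor: V = 14.7∠60.0° V = 7.35 + j12.73 V.
Step 6 — Ohm's law: I = V / Z_total = (7.35 + j12.73) / (0 - j1278) = -0.009961 + j0.005751 A.
Step 7 — Convert to polar: |I| = 0.0115 A, ∠I = 150.0°.

I = 0.0115∠150.0° A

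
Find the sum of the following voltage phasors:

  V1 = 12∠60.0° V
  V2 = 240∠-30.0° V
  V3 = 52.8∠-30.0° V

Step 1 — Convert each phasor to rectangular form:
  V1 = 12·(cos(60.0°) + j·sin(60.0°)) = 6 + j10.39 V
  V2 = 240·(cos(-30.0°) + j·sin(-30.0°)) = 207.8 - j120 V
  V3 = 52.8·(cos(-30.0°) + j·sin(-30.0°)) = 45.73 - j26.4 V
Step 2 — Sum components: V_total = 259.6 - j136 V.
Step 3 — Convert to polar: |V_total| = 293 V, ∠V_total = -27.7°.

V_total = 293∠-27.7° V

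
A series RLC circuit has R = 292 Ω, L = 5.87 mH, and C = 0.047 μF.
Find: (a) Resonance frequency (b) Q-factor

Step 1 — Resonance condition Im(Z)=0 gives ω₀ = 1/√(LC).
Step 2 — ω₀ = 1/√(0.00587·4.7e-08) = 6.02e+04 rad/s.
Step 3 — f₀ = ω₀/(2π) = 9582 Hz.
Step 4 — Series Q: Q = ω₀L/R = 6.02e+04·0.00587/292 = 1.21.

(a) f₀ = 9582 Hz  (b) Q = 1.21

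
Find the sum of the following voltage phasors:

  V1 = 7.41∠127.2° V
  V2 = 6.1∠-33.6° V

Step 1 — Convert each phasor to rectangular form:
  V1 = 7.41·(cos(127.2°) + j·sin(127.2°)) = -4.48 + j5.902 V
  V2 = 6.1·(cos(-33.6°) + j·sin(-33.6°)) = 5.081 - j3.376 V
Step 2 — Sum components: V_total = 0.6007 + j2.527 V.
Step 3 — Convert to polar: |V_total| = 2.597 V, ∠V_total = 76.6°.

V_total = 2.597∠76.6° V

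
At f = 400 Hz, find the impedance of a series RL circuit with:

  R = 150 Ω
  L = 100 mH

Step 1 — Angular frequency: ω = 2π·f = 2π·400 = 2513 rad/s.
Step 2 — Component impedances:
  R: Z = R = 150 Ω
  L: Z = jωL = j·2513·0.1 = 0 + j251.3 Ω
Step 3 — Series combination: Z_total = R + L = 150 + j251.3 Ω = 292.7∠59.2° Ω.

Z = 150 + j251.3 Ω = 292.7∠59.2° Ω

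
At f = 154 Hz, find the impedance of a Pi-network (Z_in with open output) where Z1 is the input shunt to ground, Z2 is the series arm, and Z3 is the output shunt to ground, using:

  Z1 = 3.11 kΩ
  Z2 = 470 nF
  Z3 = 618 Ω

Step 1 — Angular frequency: ω = 2π·f = 2π·154 = 967.6 rad/s.
Step 2 — Component impedances:
  Z1: Z = R = 3110 Ω
  Z2: Z = 1/(jωC) = -j/(ω·C) = 0 - j2199 Ω
  Z3: Z = R = 618 Ω
Step 3 — With open output, the series arm Z2 and the output shunt Z3 appear in series to ground: Z2 + Z3 = 618 - j2199 Ω.
Step 4 — Parallel with input shunt Z1: Z_in = Z1 || (Z2 + Z3) = 1185 - j1135 Ω = 1641∠-43.8° Ω.

Z = 1185 - j1135 Ω = 1641∠-43.8° Ω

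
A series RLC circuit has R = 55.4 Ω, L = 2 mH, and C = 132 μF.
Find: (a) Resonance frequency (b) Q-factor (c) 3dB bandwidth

Step 1 — Resonance: ω₀ = 1/√(LC) = 1/√(0.002·0.000132) = 1946 rad/s.
Step 2 — f₀ = ω₀/(2π) = 309.8 Hz.
Step 3 — Series Q: Q = ω₀L/R = 1946·0.002/55.4 = 0.07026.
Step 4 — Bandwidth: Δω = ω₀/Q = 2.77e+04 rad/s; BW = Δω/(2π) = 4409 Hz.

(a) f₀ = 309.8 Hz  (b) Q = 0.07026  (c) BW = 4409 Hz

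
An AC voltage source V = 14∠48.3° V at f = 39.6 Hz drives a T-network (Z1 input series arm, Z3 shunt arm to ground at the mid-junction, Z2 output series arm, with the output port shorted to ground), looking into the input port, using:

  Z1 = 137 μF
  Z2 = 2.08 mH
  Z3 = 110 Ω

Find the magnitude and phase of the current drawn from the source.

Step 1 — Angular frequency: ω = 2π·f = 2π·39.6 = 248.8 rad/s.
Step 2 — Component impedances:
  Z1: Z = 1/(jωC) = -j/(ω·C) = 0 - j29.34 Ω
  Z2: Z = jωL = j·248.8·0.00208 = 0 + j0.5175 Ω
  Z3: Z = R = 110 Ω
Step 3 — With the output port shorted to ground, the output series arm Z2 runs from the junction to ground; the shunt arm Z3 also runs from the junction to ground. They appear in parallel: Z3 || Z2 = 0.002435 + j0.5175 Ω.
Step 4 — Series with input arm Z1: Z_in = Z1 + (Z3 || Z2) = 0.002435 - j28.82 Ω = 28.82∠-90.0° Ω.
Step 5 — Source phasor: V = 14∠48.3° V = 9.313 + j10.45 V.
Step 6 — Ohm's law: I = V / Z_total = (9.313 + j10.45) / (0.002435 - j28.82) = -0.3627 + j0.3232 A.
Step 7 — Convert to polar: |I| = 0.4858 A, ∠I = 138.3°.

I = 0.4858∠138.3° A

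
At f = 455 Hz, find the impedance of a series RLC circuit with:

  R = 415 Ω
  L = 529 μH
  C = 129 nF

Step 1 — Angular frequency: ω = 2π·f = 2π·455 = 2859 rad/s.
Step 2 — Component impedances:
  R: Z = R = 415 Ω
  L: Z = jωL = j·2859·0.000529 = 0 + j1.512 Ω
  C: Z = 1/(jωC) = -j/(ω·C) = 0 - j2712 Ω
Step 3 — Series combination: Z_total = R + L + C = 415 - j2710 Ω = 2742∠-81.3° Ω.

Z = 415 - j2710 Ω = 2742∠-81.3° Ω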